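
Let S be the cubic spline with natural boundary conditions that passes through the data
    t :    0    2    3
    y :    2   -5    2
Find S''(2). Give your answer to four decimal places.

10.5000

Put σ_i = S'' at the i-th knot. Here h = (2, 1) and Δ = (-7/2, 7), so the interior equations h_(i-1)·σ_(i-1) + 2(h_(i-1)+h_i)·σ_i + h_i·σ_(i+1) = 6(Δ_i − Δ_(i-1)) read
  2·σ_0 + 6·σ_1 + 1·σ_2 = 6(Δ_1 - Δ_0) = 63
Natural end conditions: σ_0 = σ_2 = 0.
Forward elimination and back-substitution give σ_0 = 0, σ_1 = 21/2, σ_2 = 0.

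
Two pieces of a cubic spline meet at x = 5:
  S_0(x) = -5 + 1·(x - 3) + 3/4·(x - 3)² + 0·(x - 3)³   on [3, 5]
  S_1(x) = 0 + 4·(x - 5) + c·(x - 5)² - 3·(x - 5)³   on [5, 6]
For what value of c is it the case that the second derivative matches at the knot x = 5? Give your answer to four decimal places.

0.7500

S_0''(x) = 3/2 + 0·(x - 3), so S_0''(5) = 3/2. On the right, S_1''(5) = 2c, so c = 3/4.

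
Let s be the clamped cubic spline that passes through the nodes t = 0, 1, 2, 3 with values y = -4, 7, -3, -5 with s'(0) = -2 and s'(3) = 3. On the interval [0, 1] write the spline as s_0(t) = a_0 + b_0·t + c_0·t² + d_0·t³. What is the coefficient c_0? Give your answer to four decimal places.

Write M_i for s''(x_i). With h_i = 1, 1, 1 and divided differences Δ_i = 11, -10, -2, the continuity of s' gives the tridiagonal system
  1·M_0 + 4·M_1 + 1·M_2 = 6(Δ_1 - Δ_0) = -126
  1·M_1 + 4·M_2 + 1·M_3 = 6(Δ_2 - Δ_1) = 48
Clamped end conditions give two more equations: 2h_0·M_0 + h_0·M_1 = 6(Δ_0 - s'(0)) = 78 and h_2·M_2 + 2h_2·M_3 = 6(s'(3) - Δ_2) = 30.
Hence M_0 = 992/15, M_1 = -814/15, M_2 = 374/15, M_3 = 38/15.
On [0, 1], with s_0(t) = a_0 + b_0·t + c_0·t² + d_0·t³: c_0 = M_0/2 = 496/15, d_0 = (M_1 - M_0)/(6h_0) = -301/15, b_0 = Δ_0 - h_0(2M_0 + M_1)/6 = -2.

33.0667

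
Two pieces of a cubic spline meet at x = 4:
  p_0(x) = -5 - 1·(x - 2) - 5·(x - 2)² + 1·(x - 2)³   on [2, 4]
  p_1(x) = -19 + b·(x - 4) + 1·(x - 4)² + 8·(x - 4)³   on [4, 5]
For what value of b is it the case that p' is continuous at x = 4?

-9

p_0'(x) = -1 - 10·(x - 2) + 3·(x - 2)², so p_0'(4) = -9. On the right, p_1'(4) = b, so b = -9.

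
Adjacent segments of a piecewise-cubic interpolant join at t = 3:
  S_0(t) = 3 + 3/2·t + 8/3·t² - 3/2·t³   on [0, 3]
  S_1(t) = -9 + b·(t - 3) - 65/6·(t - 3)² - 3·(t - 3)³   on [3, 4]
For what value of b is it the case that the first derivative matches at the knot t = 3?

S_0'(t) = 3/2 + 16/3·t - 9/2·t², so S_0'(3) = -23. On the right, S_1'(3) = b, so b = -23.

-23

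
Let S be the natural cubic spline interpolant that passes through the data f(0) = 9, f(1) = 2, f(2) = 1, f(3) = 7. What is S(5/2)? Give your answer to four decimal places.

Let M_i = S''(x_i). Step sizes h_i = 1, 1, 1; slopes of the chords Δ_i = (y_(i+1) - y_i)/h_i = -7, -1, 6.
  1·M_0 + 4·M_1 + 1·M_2 = 6(Δ_1 - Δ_0) = 36
  1·M_1 + 4·M_2 + 1·M_3 = 6(Δ_2 - Δ_1) = 42
Natural end conditions: M_0 = M_3 = 0.
Hence M_0 = 0, M_1 = 34/5, M_2 = 44/5, M_3 = 0.
On [2, 3], S(x) = 1 + 46/15·(x - 2) + 22/5·(x - 2)² - 22/15·(x - 2)³.
With (x - 2) = 1/2: S(5/2) = 69/20.

3.4500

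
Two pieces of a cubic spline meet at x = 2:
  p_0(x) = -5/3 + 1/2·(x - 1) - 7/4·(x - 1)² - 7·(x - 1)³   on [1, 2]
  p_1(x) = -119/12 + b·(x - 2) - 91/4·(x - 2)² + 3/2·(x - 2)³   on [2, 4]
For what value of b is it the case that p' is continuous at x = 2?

-24

p_0'(x) = 1/2 - 7/2·(x - 1) - 21·(x - 1)², so p_0'(2) = -24. On the right, p_1'(2) = b, so b = -24.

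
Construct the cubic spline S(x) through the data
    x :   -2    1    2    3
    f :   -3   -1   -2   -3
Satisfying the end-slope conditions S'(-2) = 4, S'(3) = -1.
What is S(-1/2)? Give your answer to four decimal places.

Write M_i for S''(x_i). With h_i = 3, 1, 1 and divided differences Δ_i = 2/3, -1, -1, the continuity of S' gives the tridiagonal system
  3·M_0 + 8·M_1 + 1·M_2 = 6(Δ_1 - Δ_0) = -10
  1·M_1 + 4·M_2 + 1·M_3 = 6(Δ_2 - Δ_1) = 0
Clamped end conditions give two more equations: 2h_0·M_0 + h_0·M_1 = 6(Δ_0 - S'(-2)) = -20 and h_2·M_2 + 2h_2·M_3 = 6(S'(3) - Δ_2) = 0.
Solving the tridiagonal system: M_0 = -10/3, M_1 = 0, M_2 = 0, M_3 = 0.
On [-2, 1], S(x) = -3 + 4·(x + 2) - 5/3·(x + 2)² + 5/27·(x + 2)³.
With (x + 2) = 3/2: S(-1/2) = -1/8.

-0.1250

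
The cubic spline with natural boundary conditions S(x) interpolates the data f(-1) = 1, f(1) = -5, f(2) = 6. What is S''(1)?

Let M_i = S''(x_i). Step sizes h_i = 2, 1; slopes of the chords Δ_i = (y_(i+1) - y_i)/h_i = -3, 11.
  2·M_0 + 6·M_1 + 1·M_2 = 6(Δ_1 - Δ_0) = 84
Natural end conditions: M_0 = M_2 = 0.
Solving the tridiagonal system: M_0 = 0, M_1 = 14, M_2 = 0.

14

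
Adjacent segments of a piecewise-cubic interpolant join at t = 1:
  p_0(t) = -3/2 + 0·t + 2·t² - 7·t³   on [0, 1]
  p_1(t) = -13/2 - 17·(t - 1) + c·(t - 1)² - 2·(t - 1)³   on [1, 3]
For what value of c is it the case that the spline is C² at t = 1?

p_0''(t) = 4 - 42·t, so p_0''(1) = -38. On the right, p_1''(1) = 2c, so c = -19.

-19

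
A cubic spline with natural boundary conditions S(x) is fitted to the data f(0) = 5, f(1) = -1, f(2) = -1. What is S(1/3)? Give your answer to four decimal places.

2.5556

Let M_i = S''(x_i). Step sizes h_i = 1, 1; slopes of the chords Δ_i = (y_(i+1) - y_i)/h_i = -6, 0.
  1·M_0 + 4·M_1 + 1·M_2 = 6(Δ_1 - Δ_0) = 36
Natural end conditions: M_0 = M_2 = 0.
Hence M_0 = 0, M_1 = 9, M_2 = 0.
On [0, 1], S(x) = 5 - 15/2·x + 0·x² + 3/2·x³.
With x = 1/3: S(1/3) = 23/9.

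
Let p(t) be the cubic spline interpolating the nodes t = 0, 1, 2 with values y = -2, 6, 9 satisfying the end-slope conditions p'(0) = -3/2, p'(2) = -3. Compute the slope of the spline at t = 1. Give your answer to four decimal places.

Put σ_i = p'' at the i-th knot. Here h = (1, 1) and Δ = (8, 3), so the interior equations h_(i-1)·σ_(i-1) + 2(h_(i-1)+h_i)·σ_i + h_i·σ_(i+1) = 6(Δ_i − Δ_(i-1)) read
  1·σ_0 + 4·σ_1 + 1·σ_2 = 6(Δ_1 - Δ_0) = -30
Clamped end conditions give two more equations: 2h_0·σ_0 + h_0·σ_1 = 6(Δ_0 - p'(0)) = 57 and h_1·σ_1 + 2h_1·σ_2 = 6(p'(2) - Δ_1) = -36.
Solving the tridiagonal system: σ_0 = 141/4, σ_1 = -27/2, σ_2 = -45/4.
On [1, 2], p'(t) = b_1 + 2c_1·(t - 1) + 3d_1·(t - 1)² with b_1 = Δ_1 - h_1(2σ_1 + σ_2)/6 = 75/8, c_1 = σ_1/2 = -27/4, d_1 = (σ_2 - σ_1)/(6h_1) = 3/8. So p'(1) = 75/8.

9.3750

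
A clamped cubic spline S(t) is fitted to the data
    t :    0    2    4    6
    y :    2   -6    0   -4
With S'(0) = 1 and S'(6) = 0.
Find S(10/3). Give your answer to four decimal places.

With M_i denoting the second derivative at x_i, h_i = 2, 2, 2, and Δ_i = (y_(i+1) − y_i)/h_i = -4, 3, -2:
  2·M_0 + 8·M_1 + 2·M_2 = 6(Δ_1 - Δ_0) = 42
  2·M_1 + 8·M_2 + 2·M_3 = 6(Δ_2 - Δ_1) = -30
Clamped end conditions give two more equations: 2h_0·M_0 + h_0·M_1 = 6(Δ_0 - S'(0)) = -30 and h_2·M_2 + 2h_2·M_3 = 6(S'(6) - Δ_2) = 12.
Solving: M_0 = -191/15, M_1 = 157/15, M_2 = -122/15, M_3 = 106/15.
On [2, 4], S(t) = -6 - 19/15·(t - 2) + 157/30·(t - 2)² - 31/20·(t - 2)³.
With (t - 2) = 4/3: S(10/3) = -278/135.

-2.0593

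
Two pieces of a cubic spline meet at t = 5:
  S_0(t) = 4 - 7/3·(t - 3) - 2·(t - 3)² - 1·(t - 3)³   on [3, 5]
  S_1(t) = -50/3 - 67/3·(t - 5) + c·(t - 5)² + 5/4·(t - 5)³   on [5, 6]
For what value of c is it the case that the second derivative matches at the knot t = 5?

-8

S_0''(t) = -4 - 6·(t - 3), so S_0''(5) = -16. On the right, S_1''(5) = 2c, so c = -8.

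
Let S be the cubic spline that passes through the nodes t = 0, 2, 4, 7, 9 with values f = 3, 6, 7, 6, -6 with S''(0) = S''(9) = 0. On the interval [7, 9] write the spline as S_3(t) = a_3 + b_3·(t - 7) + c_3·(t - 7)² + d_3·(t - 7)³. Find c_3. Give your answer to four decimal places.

-1.8169

Put m_i = S'' at the i-th knot. Here h = (2, 2, 3, 2) and Δ = (3/2, 1/2, -1/3, -6), so the interior equations h_(i-1)·m_(i-1) + 2(h_(i-1)+h_i)·m_i + h_i·m_(i+1) = 6(Δ_i − Δ_(i-1)) read
  2·m_0 + 8·m_1 + 2·m_2 = 6(Δ_1 - Δ_0) = -6
  2·m_1 + 10·m_2 + 3·m_3 = 6(Δ_2 - Δ_1) = -5
  3·m_2 + 10·m_3 + 2·m_4 = 6(Δ_3 - Δ_2) = -34
Natural end conditions: m_0 = m_4 = 0.
Solving: m_0 = 0, m_1 = -325/344, m_2 = 67/86, m_3 = -625/172, m_4 = 0.
On [7, 9], with S_3(t) = a_3 + b_3·(t - 7) + c_3·(t - 7)² + d_3·(t - 7)³: c_3 = m_3/2 = -625/344, d_3 = (m_4 - m_3)/(6h_3) = 625/2064, b_3 = Δ_3 - h_3(2m_3 + m_4)/6 = -923/258.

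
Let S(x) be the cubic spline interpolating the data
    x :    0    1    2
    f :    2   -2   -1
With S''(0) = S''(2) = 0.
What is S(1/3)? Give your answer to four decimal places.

Put M_i = S'' at the i-th knot. Here h = (1, 1) and Δ = (-4, 1), so the interior equations h_(i-1)·M_(i-1) + 2(h_(i-1)+h_i)·M_i + h_i·M_(i+1) = 6(Δ_i − Δ_(i-1)) read
  1·M_0 + 4·M_1 + 1·M_2 = 6(Δ_1 - Δ_0) = 30
Natural end conditions: M_0 = M_2 = 0.
Solving the tridiagonal system: M_0 = 0, M_1 = 15/2, M_2 = 0.
On [0, 1], S(x) = 2 - 21/4·x + 0·x² + 5/4·x³.
With x = 1/3: S(1/3) = 8/27.

0.2963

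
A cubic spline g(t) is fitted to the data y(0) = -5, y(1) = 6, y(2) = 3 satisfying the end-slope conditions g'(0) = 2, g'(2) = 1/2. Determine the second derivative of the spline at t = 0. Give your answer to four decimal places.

Let σ_i = g''(x_i). Step sizes h_i = 1, 1; slopes of the chords Δ_i = (y_(i+1) - y_i)/h_i = 11, -3.
  1·σ_0 + 4·σ_1 + 1·σ_2 = 6(Δ_1 - Δ_0) = -84
Clamped end conditions give two more equations: 2h_0·σ_0 + h_0·σ_1 = 6(Δ_0 - g'(0)) = 54 and h_1·σ_1 + 2h_1·σ_2 = 6(g'(2) - Δ_1) = 21.
Solving: σ_0 = 189/4, σ_1 = -81/2, σ_2 = 123/4.

47.2500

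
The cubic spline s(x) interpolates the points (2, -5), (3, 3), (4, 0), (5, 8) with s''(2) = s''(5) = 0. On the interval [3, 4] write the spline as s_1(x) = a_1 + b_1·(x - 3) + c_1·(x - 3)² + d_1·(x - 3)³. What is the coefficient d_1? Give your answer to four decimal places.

Put M_i = s'' at the i-th knot. Here h = (1, 1, 1) and Δ = (8, -3, 8), so the interior equations h_(i-1)·M_(i-1) + 2(h_(i-1)+h_i)·M_i + h_i·M_(i+1) = 6(Δ_i − Δ_(i-1)) read
  1·M_0 + 4·M_1 + 1·M_2 = 6(Δ_1 - Δ_0) = -66
  1·M_1 + 4·M_2 + 1·M_3 = 6(Δ_2 - Δ_1) = 66
Natural end conditions: M_0 = M_3 = 0.
Forward elimination and back-substitution give M_0 = 0, M_1 = -22, M_2 = 22, M_3 = 0.
On [3, 4], with s_1(x) = a_1 + b_1·(x - 3) + c_1·(x - 3)² + d_1·(x - 3)³: c_1 = M_1/2 = -11, d_1 = (M_2 - M_1)/(6h_1) = 22/3, b_1 = Δ_1 - h_1(2M_1 + M_2)/6 = 2/3.

7.3333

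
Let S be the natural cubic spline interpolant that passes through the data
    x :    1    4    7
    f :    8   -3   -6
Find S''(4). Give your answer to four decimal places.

Put M_i = S'' at the i-th knot. Here h = (3, 3) and Δ = (-11/3, -1), so the interior equations h_(i-1)·M_(i-1) + 2(h_(i-1)+h_i)·M_i + h_i·M_(i+1) = 6(Δ_i − Δ_(i-1)) read
  3·M_0 + 12·M_1 + 3·M_2 = 6(Δ_1 - Δ_0) = 16
Natural end conditions: M_0 = M_2 = 0.
Forward elimination and back-substitution give M_0 = 0, M_1 = 4/3, M_2 = 0.

1.3333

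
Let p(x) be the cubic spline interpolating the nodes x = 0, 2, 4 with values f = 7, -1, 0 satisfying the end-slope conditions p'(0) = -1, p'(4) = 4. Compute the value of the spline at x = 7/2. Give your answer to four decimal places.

-1.5977

Let σ_i = p''(x_i). Step sizes h_i = 2, 2; slopes of the chords Δ_i = (y_(i+1) - y_i)/h_i = -4, 1/2.
  2·σ_0 + 8·σ_1 + 2·σ_2 = 6(Δ_1 - Δ_0) = 27
Clamped end conditions give two more equations: 2h_0·σ_0 + h_0·σ_1 = 6(Δ_0 - p'(0)) = -18 and h_1·σ_1 + 2h_1·σ_2 = 6(p'(4) - Δ_1) = 21.
Solving the tridiagonal system: σ_0 = -53/8, σ_1 = 17/4, σ_2 = 25/8.
On [2, 4], p(x) = -1 - 27/8·(x - 2) + 17/8·(x - 2)² - 3/32·(x - 2)³.
With (x - 2) = 3/2: p(7/2) = -409/256.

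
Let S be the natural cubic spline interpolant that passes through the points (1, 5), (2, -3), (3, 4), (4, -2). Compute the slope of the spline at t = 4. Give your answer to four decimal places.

-10.4667

With σ_i denoting the second derivative at x_i, h_i = 1, 1, 1, and Δ_i = (y_(i+1) − y_i)/h_i = -8, 7, -6:
  1·σ_0 + 4·σ_1 + 1·σ_2 = 6(Δ_1 - Δ_0) = 90
  1·σ_1 + 4·σ_2 + 1·σ_3 = 6(Δ_2 - Δ_1) = -78
Natural end conditions: σ_0 = σ_3 = 0.
Solving: σ_0 = 0, σ_1 = 146/5, σ_2 = -134/5, σ_3 = 0.
On [3, 4], S'(t) = b_2 + 2c_2·(t - 3) + 3d_2·(t - 3)² with b_2 = Δ_2 - h_2(2σ_2 + σ_3)/6 = 44/15, c_2 = σ_2/2 = -67/5, d_2 = (σ_3 - σ_2)/(6h_2) = 67/15. So S'(4) = -157/15.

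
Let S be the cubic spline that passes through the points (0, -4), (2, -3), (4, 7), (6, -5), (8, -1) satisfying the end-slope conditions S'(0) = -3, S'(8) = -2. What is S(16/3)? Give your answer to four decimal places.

-1.4894

Write M_i for S''(x_i). With h_i = 2, 2, 2, 2 and divided differences Δ_i = 1/2, 5, -6, 2, the continuity of S' gives the tridiagonal system
  2·M_0 + 8·M_1 + 2·M_2 = 6(Δ_1 - Δ_0) = 27
  2·M_1 + 8·M_2 + 2·M_3 = 6(Δ_2 - Δ_1) = -66
  2·M_2 + 8·M_3 + 2·M_4 = 6(Δ_3 - Δ_2) = 48
Clamped end conditions give two more equations: 2h_0·M_0 + h_0·M_1 = 6(Δ_0 - S'(0)) = 21 and h_3·M_3 + 2h_3·M_4 = 6(S'(8) - Δ_3) = -24.
Solving the tridiagonal system: M_0 = 251/112, M_1 = 337/56, M_2 = -205/16, M_3 = 685/56, M_4 = -1357/112.
On [4, 6], S(x) = 7 - 43/28·(x - 4) - 205/32·(x - 4)² + 935/448·(x - 4)³.
With (x - 4) = 4/3: S(16/3) = -563/378.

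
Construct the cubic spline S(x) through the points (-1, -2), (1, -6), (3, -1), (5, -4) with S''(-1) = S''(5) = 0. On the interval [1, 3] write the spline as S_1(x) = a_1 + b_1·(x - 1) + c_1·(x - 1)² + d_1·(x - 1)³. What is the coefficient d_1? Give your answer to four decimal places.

Write m_i for S''(x_i). With h_i = 2, 2, 2 and divided differences Δ_i = -2, 5/2, -3/2, the continuity of S' gives the tridiagonal system
  2·m_0 + 8·m_1 + 2·m_2 = 6(Δ_1 - Δ_0) = 27
  2·m_1 + 8·m_2 + 2·m_3 = 6(Δ_2 - Δ_1) = -24
Natural end conditions: m_0 = m_3 = 0.
Forward elimination and back-substitution give m_0 = 0, m_1 = 22/5, m_2 = -41/10, m_3 = 0.
On [1, 3], with S_1(x) = a_1 + b_1·(x - 1) + c_1·(x - 1)² + d_1·(x - 1)³: c_1 = m_1/2 = 11/5, d_1 = (m_2 - m_1)/(6h_1) = -17/24, b_1 = Δ_1 - h_1(2m_1 + m_2)/6 = 14/15.

-0.7083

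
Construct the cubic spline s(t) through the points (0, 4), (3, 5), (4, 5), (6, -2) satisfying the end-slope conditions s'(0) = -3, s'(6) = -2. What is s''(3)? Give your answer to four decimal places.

-1.0952

Write M_i for s''(x_i). With h_i = 3, 1, 2 and divided differences Δ_i = 1/3, 0, -7/2, the continuity of s' gives the tridiagonal system
  3·M_0 + 8·M_1 + 1·M_2 = 6(Δ_1 - Δ_0) = -2
  1·M_1 + 6·M_2 + 2·M_3 = 6(Δ_2 - Δ_1) = -21
Clamped end conditions give two more equations: 2h_0·M_0 + h_0·M_1 = 6(Δ_0 - s'(0)) = 20 and h_2·M_2 + 2h_2·M_3 = 6(s'(6) - Δ_2) = 9.
Solving: M_0 = 163/42, M_1 = -23/21, M_2 = -205/42, M_3 = 197/42.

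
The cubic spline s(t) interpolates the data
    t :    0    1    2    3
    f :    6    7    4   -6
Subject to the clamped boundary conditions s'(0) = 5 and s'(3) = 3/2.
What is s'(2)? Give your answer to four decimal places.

With m_i denoting the second derivative at x_i, h_i = 1, 1, 1, and Δ_i = (y_(i+1) − y_i)/h_i = 1, -3, -10:
  1·m_0 + 4·m_1 + 1·m_2 = 6(Δ_1 - Δ_0) = -24
  1·m_1 + 4·m_2 + 1·m_3 = 6(Δ_2 - Δ_1) = -42
Clamped end conditions give two more equations: 2h_0·m_0 + h_0·m_1 = 6(Δ_0 - s'(0)) = -24 and h_2·m_2 + 2h_2·m_3 = 6(s'(3) - Δ_2) = 69.
Solving: m_0 = -203/15, m_1 = 46/15, m_2 = -341/15, m_3 = 688/15.
On [2, 3], s'(t) = b_2 + 2c_2·(t - 2) + 3d_2·(t - 2)² with b_2 = Δ_2 - h_2(2m_2 + m_3)/6 = -151/15, c_2 = m_2/2 = -341/30, d_2 = (m_3 - m_2)/(6h_2) = 343/30. So s'(2) = -151/15.

-10.0667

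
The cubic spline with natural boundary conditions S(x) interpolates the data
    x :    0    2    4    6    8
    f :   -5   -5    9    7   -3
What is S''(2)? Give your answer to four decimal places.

Let σ_i = S''(x_i). Step sizes h_i = 2, 2, 2, 2; slopes of the chords Δ_i = (y_(i+1) - y_i)/h_i = 0, 7, -1, -5.
  2·σ_0 + 8·σ_1 + 2·σ_2 = 6(Δ_1 - Δ_0) = 42
  2·σ_1 + 8·σ_2 + 2·σ_3 = 6(Δ_2 - Δ_1) = -48
  2·σ_2 + 8·σ_3 + 2·σ_4 = 6(Δ_3 - Δ_2) = -24
Natural end conditions: σ_0 = σ_4 = 0.
Solving: σ_0 = 0, σ_1 = 57/8, σ_2 = -15/2, σ_3 = -9/8, σ_4 = 0.

7.1250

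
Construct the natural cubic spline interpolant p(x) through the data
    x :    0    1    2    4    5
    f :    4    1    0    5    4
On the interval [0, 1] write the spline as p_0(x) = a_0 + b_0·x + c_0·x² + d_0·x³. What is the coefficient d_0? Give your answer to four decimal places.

0.2951

Let M_i = p''(x_i). Step sizes h_i = 1, 1, 2, 1; slopes of the chords Δ_i = (y_(i+1) - y_i)/h_i = -3, -1, 5/2, -1.
  1·M_0 + 4·M_1 + 1·M_2 = 6(Δ_1 - Δ_0) = 12
  1·M_1 + 6·M_2 + 2·M_3 = 6(Δ_2 - Δ_1) = 21
  2·M_2 + 6·M_3 + 1·M_4 = 6(Δ_3 - Δ_2) = -21
Natural end conditions: M_0 = M_4 = 0.
Solving: M_0 = 0, M_1 = 108/61, M_2 = 300/61, M_3 = -627/122, M_4 = 0.
On [0, 1], with p_0(x) = a_0 + b_0·x + c_0·x² + d_0·x³: c_0 = M_0/2 = 0, d_0 = (M_1 - M_0)/(6h_0) = 18/61, b_0 = Δ_0 - h_0(2M_0 + M_1)/6 = -201/61.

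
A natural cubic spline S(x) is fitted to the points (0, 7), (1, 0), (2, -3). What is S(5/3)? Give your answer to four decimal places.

-2.2963

With M_i denoting the second derivative at x_i, h_i = 1, 1, and Δ_i = (y_(i+1) − y_i)/h_i = -7, -3:
  1·M_0 + 4·M_1 + 1·M_2 = 6(Δ_1 - Δ_0) = 24
Natural end conditions: M_0 = M_2 = 0.
Solving the tridiagonal system: M_0 = 0, M_1 = 6, M_2 = 0.
On [1, 2], S(x) = 0 - 5·(x - 1) + 3·(x - 1)² - 1·(x - 1)³.
With (x - 1) = 2/3: S(5/3) = -62/27.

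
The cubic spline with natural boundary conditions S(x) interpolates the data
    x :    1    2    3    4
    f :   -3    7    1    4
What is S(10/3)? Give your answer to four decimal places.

Put σ_i = S'' at the i-th knot. Here h = (1, 1, 1) and Δ = (10, -6, 3), so the interior equations h_(i-1)·σ_(i-1) + 2(h_(i-1)+h_i)·σ_i + h_i·σ_(i+1) = 6(Δ_i − Δ_(i-1)) read
  1·σ_0 + 4·σ_1 + 1·σ_2 = 6(Δ_1 - Δ_0) = -96
  1·σ_1 + 4·σ_2 + 1·σ_3 = 6(Δ_2 - Δ_1) = 54
Natural end conditions: σ_0 = σ_3 = 0.
Solving: σ_0 = 0, σ_1 = -146/5, σ_2 = 104/5, σ_3 = 0.
On [3, 4], S(x) = 1 - 59/15·(x - 3) + 52/5·(x - 3)² - 52/15·(x - 3)³.
With (x - 3) = 1/3: S(10/3) = 58/81.

0.7160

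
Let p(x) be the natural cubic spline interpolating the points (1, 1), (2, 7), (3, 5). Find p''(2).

-12

Write m_i for p''(x_i). With h_i = 1, 1 and divided differences Δ_i = 6, -2, the continuity of p' gives the tridiagonal system
  1·m_0 + 4·m_1 + 1·m_2 = 6(Δ_1 - Δ_0) = -48
Natural end conditions: m_0 = m_2 = 0.
Forward elimination and back-substitution give m_0 = 0, m_1 = -12, m_2 = 0.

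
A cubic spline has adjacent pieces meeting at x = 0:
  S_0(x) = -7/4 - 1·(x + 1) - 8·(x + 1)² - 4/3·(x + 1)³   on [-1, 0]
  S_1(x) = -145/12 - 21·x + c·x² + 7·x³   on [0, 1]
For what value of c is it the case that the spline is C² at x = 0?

S_0''(x) = -16 - 8·(x + 1), so S_0''(0) = -24. On the right, S_1''(0) = 2c, so c = -12.

-12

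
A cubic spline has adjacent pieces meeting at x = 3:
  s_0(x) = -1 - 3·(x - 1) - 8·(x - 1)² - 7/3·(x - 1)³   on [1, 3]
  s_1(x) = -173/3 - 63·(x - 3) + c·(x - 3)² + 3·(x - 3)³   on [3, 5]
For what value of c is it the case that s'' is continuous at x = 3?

-22

s_0''(x) = -16 - 14·(x - 1), so s_0''(3) = -44. On the right, s_1''(3) = 2c, so c = -22.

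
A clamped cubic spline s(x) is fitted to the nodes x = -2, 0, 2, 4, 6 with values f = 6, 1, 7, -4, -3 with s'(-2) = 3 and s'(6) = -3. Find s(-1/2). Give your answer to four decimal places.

2.0851

With m_i denoting the second derivative at x_i, h_i = 2, 2, 2, 2, and Δ_i = (y_(i+1) − y_i)/h_i = -5/2, 3, -11/2, 1/2:
  2·m_0 + 8·m_1 + 2·m_2 = 6(Δ_1 - Δ_0) = 33
  2·m_1 + 8·m_2 + 2·m_3 = 6(Δ_2 - Δ_1) = -51
  2·m_2 + 8·m_3 + 2·m_4 = 6(Δ_3 - Δ_2) = 36
Clamped end conditions give two more equations: 2h_0·m_0 + h_0·m_1 = 6(Δ_0 - s'(-2)) = -33 and h_3·m_3 + 2h_3·m_4 = 6(s'(6) - Δ_3) = -21.
Solving: m_0 = -1503/112, m_1 = 579/56, m_2 = -183/16, m_3 = 555/56, m_4 = -1143/112.
On [-2, 0], s(x) = 6 + 3·(x + 2) - 1503/224·(x + 2)² + 887/448·(x + 2)³.
With (x + 2) = 3/2: s(-1/2) = 7473/3584.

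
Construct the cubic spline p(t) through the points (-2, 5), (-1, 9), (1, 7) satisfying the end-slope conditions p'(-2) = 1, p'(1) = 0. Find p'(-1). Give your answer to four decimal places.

Write M_i for p''(x_i). With h_i = 1, 2 and divided differences Δ_i = 4, -1, the continuity of p' gives the tridiagonal system
  1·M_0 + 6·M_1 + 2·M_2 = 6(Δ_1 - Δ_0) = -30
Clamped end conditions give two more equations: 2h_0·M_0 + h_0·M_1 = 6(Δ_0 - p'(-2)) = 18 and h_1·M_1 + 2h_1·M_2 = 6(p'(1) - Δ_1) = 6.
Hence M_0 = 41/3, M_1 = -28/3, M_2 = 37/6.
On [-1, 1], p'(t) = b_1 + 2c_1·(t + 1) + 3d_1·(t + 1)² with b_1 = Δ_1 - h_1(2M_1 + M_2)/6 = 19/6, c_1 = M_1/2 = -14/3, d_1 = (M_2 - M_1)/(6h_1) = 31/24. So p'(-1) = 19/6.

3.1667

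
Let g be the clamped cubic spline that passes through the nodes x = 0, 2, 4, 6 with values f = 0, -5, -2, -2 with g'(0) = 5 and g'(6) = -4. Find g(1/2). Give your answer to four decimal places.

With M_i denoting the second derivative at x_i, h_i = 2, 2, 2, and Δ_i = (y_(i+1) − y_i)/h_i = -5/2, 3/2, 0:
  2·M_0 + 8·M_1 + 2·M_2 = 6(Δ_1 - Δ_0) = 24
  2·M_1 + 8·M_2 + 2·M_3 = 6(Δ_2 - Δ_1) = -9
Clamped end conditions give two more equations: 2h_0·M_0 + h_0·M_1 = 6(Δ_0 - g'(0)) = -45 and h_2·M_2 + 2h_2·M_3 = 6(g'(6) - Δ_2) = -24.
Forward elimination and back-substitution give M_0 = -74/5, M_1 = 71/10, M_2 = -8/5, M_3 = -26/5.
On [0, 2], g(x) = 0 + 5·x - 37/5·x² + 73/40·x³.
With x = 1/2: g(1/2) = 281/320.

0.8781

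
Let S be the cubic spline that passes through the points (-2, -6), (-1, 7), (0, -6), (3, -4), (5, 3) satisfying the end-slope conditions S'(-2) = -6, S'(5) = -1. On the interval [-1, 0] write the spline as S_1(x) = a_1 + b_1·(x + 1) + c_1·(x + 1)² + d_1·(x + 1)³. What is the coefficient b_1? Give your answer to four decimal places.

Write M_i for S''(x_i). With h_i = 1, 1, 3, 2 and divided differences Δ_i = 13, -13, 2/3, 7/2, the continuity of S' gives the tridiagonal system
  1·M_0 + 4·M_1 + 1·M_2 = 6(Δ_1 - Δ_0) = -156
  1·M_1 + 8·M_2 + 3·M_3 = 6(Δ_2 - Δ_1) = 82
  3·M_2 + 10·M_3 + 2·M_4 = 6(Δ_3 - Δ_2) = 17
Clamped end conditions give two more equations: 2h_0·M_0 + h_0·M_1 = 6(Δ_0 - S'(-2)) = 114 and h_3·M_3 + 2h_3·M_4 = 6(S'(5) - Δ_3) = -27.
Solving: M_0 = 25451/282, M_1 = -9377/141, M_2 = 5573/282, M_3 = -451/141, M_4 = -2905/564.
On [-1, 0], with S_1(x) = a_1 + b_1·(x + 1) + c_1·(x + 1)² + d_1·(x + 1)³: c_1 = M_1/2 = -9377/282, d_1 = (M_2 - M_1)/(6h_1) = 2703/188, b_1 = Δ_1 - h_1(2M_1 + M_2)/6 = 3313/564.

5.8741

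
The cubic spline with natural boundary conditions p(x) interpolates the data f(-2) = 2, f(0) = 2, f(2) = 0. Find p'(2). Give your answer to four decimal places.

With M_i denoting the second derivative at x_i, h_i = 2, 2, and Δ_i = (y_(i+1) − y_i)/h_i = 0, -1:
  2·M_0 + 8·M_1 + 2·M_2 = 6(Δ_1 - Δ_0) = -6
Natural end conditions: M_0 = M_2 = 0.
Forward elimination and back-substitution give M_0 = 0, M_1 = -3/4, M_2 = 0.
On [0, 2], p'(x) = b_1 + 2c_1·x + 3d_1·x² with b_1 = Δ_1 - h_1(2M_1 + M_2)/6 = -1/2, c_1 = M_1/2 = -3/8, d_1 = (M_2 - M_1)/(6h_1) = 1/16. So p'(2) = -5/4.

-1.2500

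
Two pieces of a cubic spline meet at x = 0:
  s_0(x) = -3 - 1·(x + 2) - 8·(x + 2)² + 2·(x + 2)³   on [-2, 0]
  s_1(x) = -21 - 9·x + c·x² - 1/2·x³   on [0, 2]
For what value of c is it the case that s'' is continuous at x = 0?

4

s_0''(x) = -16 + 12·(x + 2), so s_0''(0) = 8. On the right, s_1''(0) = 2c, so c = 4.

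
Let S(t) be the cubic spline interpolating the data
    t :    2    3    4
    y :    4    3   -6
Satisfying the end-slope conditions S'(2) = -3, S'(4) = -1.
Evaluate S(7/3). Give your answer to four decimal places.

3.7778

Put M_i = S'' at the i-th knot. Here h = (1, 1) and Δ = (-1, -9), so the interior equations h_(i-1)·M_(i-1) + 2(h_(i-1)+h_i)·M_i + h_i·M_(i+1) = 6(Δ_i − Δ_(i-1)) read
  1·M_0 + 4·M_1 + 1·M_2 = 6(Δ_1 - Δ_0) = -48
Clamped end conditions give two more equations: 2h_0·M_0 + h_0·M_1 = 6(Δ_0 - S'(2)) = 12 and h_1·M_1 + 2h_1·M_2 = 6(S'(4) - Δ_1) = 48.
Forward elimination and back-substitution give M_0 = 19, M_1 = -26, M_2 = 37.
On [2, 3], S(t) = 4 - 3·(t - 2) + 19/2·(t - 2)² - 15/2·(t - 2)³.
With (t - 2) = 1/3: S(7/3) = 34/9.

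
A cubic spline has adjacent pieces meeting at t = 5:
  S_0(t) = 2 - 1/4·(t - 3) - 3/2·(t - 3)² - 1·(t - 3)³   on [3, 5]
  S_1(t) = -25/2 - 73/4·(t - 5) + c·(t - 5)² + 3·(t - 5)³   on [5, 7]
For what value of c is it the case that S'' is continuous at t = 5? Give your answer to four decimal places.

S_0''(t) = -3 - 6·(t - 3), so S_0''(5) = -15. On the right, S_1''(5) = 2c, so c = -15/2.

-7.5000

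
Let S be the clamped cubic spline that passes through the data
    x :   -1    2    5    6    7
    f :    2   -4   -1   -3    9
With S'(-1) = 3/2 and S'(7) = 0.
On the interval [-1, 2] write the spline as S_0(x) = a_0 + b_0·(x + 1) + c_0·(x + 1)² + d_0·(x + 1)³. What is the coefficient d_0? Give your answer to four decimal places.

0.6305

Let M_i = S''(x_i). Step sizes h_i = 3, 3, 1, 1; slopes of the chords Δ_i = (y_(i+1) - y_i)/h_i = -2, 1, -2, 12.
  3·M_0 + 12·M_1 + 3·M_2 = 6(Δ_1 - Δ_0) = 18
  3·M_1 + 8·M_2 + 1·M_3 = 6(Δ_2 - Δ_1) = -18
  1·M_2 + 4·M_3 + 1·M_4 = 6(Δ_3 - Δ_2) = 84
Clamped end conditions give two more equations: 2h_0·M_0 + h_0·M_1 = 6(Δ_0 - S'(-1)) = -21 and h_3·M_3 + 2h_3·M_4 = 6(S'(7) - Δ_3) = -72.
Solving the tridiagonal system: M_0 = -685/112, M_1 = 293/56, M_2 = -141/16, M_3 = 2061/56, M_4 = -6093/112.
On [-1, 2], with S_0(x) = a_0 + b_0·(x + 1) + c_0·(x + 1)² + d_0·(x + 1)³: c_0 = M_0/2 = -685/224, d_0 = (M_1 - M_0)/(6h_0) = 1271/2016, b_0 = Δ_0 - h_0(2M_0 + M_1)/6 = 3/2.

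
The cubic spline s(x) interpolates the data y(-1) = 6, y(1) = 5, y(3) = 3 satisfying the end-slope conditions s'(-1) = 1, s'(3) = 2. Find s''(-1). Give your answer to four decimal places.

-1.6250

Let σ_i = s''(x_i). Step sizes h_i = 2, 2; slopes of the chords Δ_i = (y_(i+1) - y_i)/h_i = -1/2, -1.
  2·σ_0 + 8·σ_1 + 2·σ_2 = 6(Δ_1 - Δ_0) = -3
Clamped end conditions give two more equations: 2h_0·σ_0 + h_0·σ_1 = 6(Δ_0 - s'(-1)) = -9 and h_1·σ_1 + 2h_1·σ_2 = 6(s'(3) - Δ_1) = 18.
Solving: σ_0 = -13/8, σ_1 = -5/4, σ_2 = 41/8.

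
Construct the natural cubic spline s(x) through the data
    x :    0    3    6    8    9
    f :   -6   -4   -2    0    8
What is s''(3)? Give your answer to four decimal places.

With M_i denoting the second derivative at x_i, h_i = 3, 3, 2, 1, and Δ_i = (y_(i+1) − y_i)/h_i = 2/3, 2/3, 1, 8:
  3·M_0 + 12·M_1 + 3·M_2 = 6(Δ_1 - Δ_0) = 0
  3·M_1 + 10·M_2 + 2·M_3 = 6(Δ_2 - Δ_1) = 2
  2·M_2 + 6·M_3 + 1·M_4 = 6(Δ_3 - Δ_2) = 42
Natural end conditions: M_0 = M_4 = 0.
Solving the tridiagonal system: M_0 = 0, M_1 = 36/103, M_2 = -144/103, M_3 = 769/103, M_4 = 0.

0.3495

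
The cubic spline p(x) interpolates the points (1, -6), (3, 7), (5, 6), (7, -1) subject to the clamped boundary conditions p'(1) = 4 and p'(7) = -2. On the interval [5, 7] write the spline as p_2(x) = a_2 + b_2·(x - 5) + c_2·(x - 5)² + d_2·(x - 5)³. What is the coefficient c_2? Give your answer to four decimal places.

-0.6500

Put σ_i = p'' at the i-th knot. Here h = (2, 2, 2) and Δ = (13/2, -1/2, -7/2), so the interior equations h_(i-1)·σ_(i-1) + 2(h_(i-1)+h_i)·σ_i + h_i·σ_(i+1) = 6(Δ_i − Δ_(i-1)) read
  2·σ_0 + 8·σ_1 + 2·σ_2 = 6(Δ_1 - Δ_0) = -42
  2·σ_1 + 8·σ_2 + 2·σ_3 = 6(Δ_2 - Δ_1) = -18
Clamped end conditions give two more equations: 2h_0·σ_0 + h_0·σ_1 = 6(Δ_0 - p'(1)) = 15 and h_2·σ_2 + 2h_2·σ_3 = 6(p'(7) - Δ_2) = 9.
Forward elimination and back-substitution give σ_0 = 71/10, σ_1 = -67/10, σ_2 = -13/10, σ_3 = 29/10.
On [5, 7], with p_2(x) = a_2 + b_2·(x - 5) + c_2·(x - 5)² + d_2·(x - 5)³: c_2 = σ_2/2 = -13/20, d_2 = (σ_3 - σ_2)/(6h_2) = 7/20, b_2 = Δ_2 - h_2(2σ_2 + σ_3)/6 = -18/5.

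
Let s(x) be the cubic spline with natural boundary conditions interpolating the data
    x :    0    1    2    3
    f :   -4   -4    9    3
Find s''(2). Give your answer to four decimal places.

-35.6000

With M_i denoting the second derivative at x_i, h_i = 1, 1, 1, and Δ_i = (y_(i+1) − y_i)/h_i = 0, 13, -6:
  1·M_0 + 4·M_1 + 1·M_2 = 6(Δ_1 - Δ_0) = 78
  1·M_1 + 4·M_2 + 1·M_3 = 6(Δ_2 - Δ_1) = -114
Natural end conditions: M_0 = M_3 = 0.
Hence M_0 = 0, M_1 = 142/5, M_2 = -178/5, M_3 = 0.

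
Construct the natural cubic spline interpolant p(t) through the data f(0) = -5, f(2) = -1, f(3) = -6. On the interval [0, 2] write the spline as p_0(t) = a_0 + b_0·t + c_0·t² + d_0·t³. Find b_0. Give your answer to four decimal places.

Put M_i = p'' at the i-th knot. Here h = (2, 1) and Δ = (2, -5), so the interior equations h_(i-1)·M_(i-1) + 2(h_(i-1)+h_i)·M_i + h_i·M_(i+1) = 6(Δ_i − Δ_(i-1)) read
  2·M_0 + 6·M_1 + 1·M_2 = 6(Δ_1 - Δ_0) = -42
Natural end conditions: M_0 = M_2 = 0.
Solving the tridiagonal system: M_0 = 0, M_1 = -7, M_2 = 0.
On [0, 2], with p_0(t) = a_0 + b_0·t + c_0·t² + d_0·t³: c_0 = M_0/2 = 0, d_0 = (M_1 - M_0)/(6h_0) = -7/12, b_0 = Δ_0 - h_0(2M_0 + M_1)/6 = 13/3.

4.3333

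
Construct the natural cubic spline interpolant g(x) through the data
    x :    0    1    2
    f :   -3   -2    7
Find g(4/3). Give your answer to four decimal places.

0.2593

Put M_i = g'' at the i-th knot. Here h = (1, 1) and Δ = (1, 9), so the interior equations h_(i-1)·M_(i-1) + 2(h_(i-1)+h_i)·M_i + h_i·M_(i+1) = 6(Δ_i − Δ_(i-1)) read
  1·M_0 + 4·M_1 + 1·M_2 = 6(Δ_1 - Δ_0) = 48
Natural end conditions: M_0 = M_2 = 0.
Solving the tridiagonal system: M_0 = 0, M_1 = 12, M_2 = 0.
On [1, 2], g(x) = -2 + 5·(x - 1) + 6·(x - 1)² - 2·(x - 1)³.
With (x - 1) = 1/3: g(4/3) = 7/27.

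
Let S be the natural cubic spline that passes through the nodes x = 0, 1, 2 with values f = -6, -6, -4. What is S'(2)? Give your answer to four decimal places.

Put M_i = S'' at the i-th knot. Here h = (1, 1) and Δ = (0, 2), so the interior equations h_(i-1)·M_(i-1) + 2(h_(i-1)+h_i)·M_i + h_i·M_(i+1) = 6(Δ_i − Δ_(i-1)) read
  1·M_0 + 4·M_1 + 1·M_2 = 6(Δ_1 - Δ_0) = 12
Natural end conditions: M_0 = M_2 = 0.
Hence M_0 = 0, M_1 = 3, M_2 = 0.
On [1, 2], S'(x) = b_1 + 2c_1·(x - 1) + 3d_1·(x - 1)² with b_1 = Δ_1 - h_1(2M_1 + M_2)/6 = 1, c_1 = M_1/2 = 3/2, d_1 = (M_2 - M_1)/(6h_1) = -1/2. So S'(2) = 5/2.

2.5000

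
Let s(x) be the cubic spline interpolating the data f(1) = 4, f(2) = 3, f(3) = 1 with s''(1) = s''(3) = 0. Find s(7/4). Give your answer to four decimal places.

3.3320

Let m_i = s''(x_i). Step sizes h_i = 1, 1; slopes of the chords Δ_i = (y_(i+1) - y_i)/h_i = -1, -2.
  1·m_0 + 4·m_1 + 1·m_2 = 6(Δ_1 - Δ_0) = -6
Natural end conditions: m_0 = m_2 = 0.
Solving: m_0 = 0, m_1 = -3/2, m_2 = 0.
On [1, 2], s(x) = 4 - 3/4·(x - 1) + 0·(x - 1)² - 1/4·(x - 1)³.
With (x - 1) = 3/4: s(7/4) = 853/256.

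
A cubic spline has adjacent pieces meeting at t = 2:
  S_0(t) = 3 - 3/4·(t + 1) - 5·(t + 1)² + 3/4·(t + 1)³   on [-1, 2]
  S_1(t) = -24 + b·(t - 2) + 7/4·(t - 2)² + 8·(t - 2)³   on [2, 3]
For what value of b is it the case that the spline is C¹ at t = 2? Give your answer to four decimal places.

S_0'(t) = -3/4 - 10·(t + 1) + 9/4·(t + 1)², so S_0'(2) = -21/2. On the right, S_1'(2) = b, so b = -21/2.

-10.5000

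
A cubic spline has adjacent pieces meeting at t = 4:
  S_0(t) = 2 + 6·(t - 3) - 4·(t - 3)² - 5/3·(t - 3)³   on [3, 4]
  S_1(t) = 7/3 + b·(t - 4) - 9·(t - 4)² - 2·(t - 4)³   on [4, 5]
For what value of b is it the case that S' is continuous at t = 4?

S_0'(t) = 6 - 8·(t - 3) - 5·(t - 3)², so S_0'(4) = -7. On the right, S_1'(4) = b, so b = -7.

-7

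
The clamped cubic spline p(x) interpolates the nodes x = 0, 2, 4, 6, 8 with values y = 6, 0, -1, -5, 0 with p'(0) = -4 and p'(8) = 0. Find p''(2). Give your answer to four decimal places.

2.6429

Write M_i for p''(x_i). With h_i = 2, 2, 2, 2 and divided differences Δ_i = -3, -1/2, -2, 5/2, the continuity of p' gives the tridiagonal system
  2·M_0 + 8·M_1 + 2·M_2 = 6(Δ_1 - Δ_0) = 15
  2·M_1 + 8·M_2 + 2·M_3 = 6(Δ_2 - Δ_1) = -9
  2·M_2 + 8·M_3 + 2·M_4 = 6(Δ_3 - Δ_2) = 27
Clamped end conditions give two more equations: 2h_0·M_0 + h_0·M_1 = 6(Δ_0 - p'(0)) = 6 and h_3·M_3 + 2h_3·M_4 = 6(p'(8) - Δ_3) = -15.
Solving: M_0 = 5/28, M_1 = 37/14, M_2 = -13/4, M_3 = 41/7, M_4 = -187/28.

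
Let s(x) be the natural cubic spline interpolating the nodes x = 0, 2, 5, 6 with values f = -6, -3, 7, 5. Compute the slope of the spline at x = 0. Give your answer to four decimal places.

With M_i denoting the second derivative at x_i, h_i = 2, 3, 1, and Δ_i = (y_(i+1) − y_i)/h_i = 3/2, 10/3, -2:
  2·M_0 + 10·M_1 + 3·M_2 = 6(Δ_1 - Δ_0) = 11
  3·M_1 + 8·M_2 + 1·M_3 = 6(Δ_2 - Δ_1) = -32
Natural end conditions: M_0 = M_3 = 0.
Solving the tridiagonal system: M_0 = 0, M_1 = 184/71, M_2 = -353/71, M_3 = 0.
On [0, 2], s'(x) = b_0 + 2c_0·x + 3d_0·x² with b_0 = Δ_0 - h_0(2M_0 + M_1)/6 = 271/426, c_0 = M_0/2 = 0, d_0 = (M_1 - M_0)/(6h_0) = 46/213. So s'(0) = 271/426.

0.6362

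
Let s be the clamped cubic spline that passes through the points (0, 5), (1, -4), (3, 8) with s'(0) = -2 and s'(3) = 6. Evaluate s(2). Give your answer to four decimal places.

Write σ_i for s''(x_i). With h_i = 1, 2 and divided differences Δ_i = -9, 6, the continuity of s' gives the tridiagonal system
  1·σ_0 + 6·σ_1 + 2·σ_2 = 6(Δ_1 - Δ_0) = 90
Clamped end conditions give two more equations: 2h_0·σ_0 + h_0·σ_1 = 6(Δ_0 - s'(0)) = -42 and h_1·σ_1 + 2h_1·σ_2 = 6(s'(3) - Δ_1) = 0.
Solving the tridiagonal system: σ_0 = -100/3, σ_1 = 74/3, σ_2 = -37/3.
On [1, 3], s(x) = -4 - 19/3·(x - 1) + 37/3·(x - 1)² - 37/12·(x - 1)³.
With (x - 1) = 1: s(2) = -13/12.

-1.0833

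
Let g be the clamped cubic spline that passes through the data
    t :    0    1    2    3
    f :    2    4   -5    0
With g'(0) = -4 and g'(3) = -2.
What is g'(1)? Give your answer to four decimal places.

Write M_i for g''(x_i). With h_i = 1, 1, 1 and divided differences Δ_i = 2, -9, 5, the continuity of g' gives the tridiagonal system
  1·M_0 + 4·M_1 + 1·M_2 = 6(Δ_1 - Δ_0) = -66
  1·M_1 + 4·M_2 + 1·M_3 = 6(Δ_2 - Δ_1) = 84
Clamped end conditions give two more equations: 2h_0·M_0 + h_0·M_1 = 6(Δ_0 - g'(0)) = 36 and h_2·M_2 + 2h_2·M_3 = 6(g'(3) - Δ_2) = -42.
Forward elimination and back-substitution give M_0 = 536/15, M_1 = -532/15, M_2 = 602/15, M_3 = -616/15.
On [1, 2], g'(t) = b_1 + 2c_1·(t - 1) + 3d_1·(t - 1)² with b_1 = Δ_1 - h_1(2M_1 + M_2)/6 = -58/15, c_1 = M_1/2 = -266/15, d_1 = (M_2 - M_1)/(6h_1) = 63/5. So g'(1) = -58/15.

-3.8667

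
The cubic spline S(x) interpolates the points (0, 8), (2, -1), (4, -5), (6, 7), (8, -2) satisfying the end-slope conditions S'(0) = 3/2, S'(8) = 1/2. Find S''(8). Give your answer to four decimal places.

With M_i denoting the second derivative at x_i, h_i = 2, 2, 2, 2, and Δ_i = (y_(i+1) − y_i)/h_i = -9/2, -2, 6, -9/2:
  2·M_0 + 8·M_1 + 2·M_2 = 6(Δ_1 - Δ_0) = 15
  2·M_1 + 8·M_2 + 2·M_3 = 6(Δ_2 - Δ_1) = 48
  2·M_2 + 8·M_3 + 2·M_4 = 6(Δ_3 - Δ_2) = -63
Clamped end conditions give two more equations: 2h_0·M_0 + h_0·M_1 = 6(Δ_0 - S'(0)) = -36 and h_3·M_3 + 2h_3·M_4 = 6(S'(8) - Δ_3) = 30.
Hence M_0 = -565/56, M_1 = 61/28, M_2 = 71/8, M_3 = -383/28, M_4 = 803/56.

14.3393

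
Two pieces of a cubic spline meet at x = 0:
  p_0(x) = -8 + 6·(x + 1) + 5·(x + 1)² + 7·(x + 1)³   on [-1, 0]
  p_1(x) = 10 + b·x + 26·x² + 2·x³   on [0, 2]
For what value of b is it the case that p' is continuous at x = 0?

p_0'(x) = 6 + 10·(x + 1) + 21·(x + 1)², so p_0'(0) = 37. On the right, p_1'(0) = b, so b = 37.

37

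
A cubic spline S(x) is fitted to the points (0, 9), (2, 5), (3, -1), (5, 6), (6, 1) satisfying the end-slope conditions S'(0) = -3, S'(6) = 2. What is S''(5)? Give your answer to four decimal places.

Let σ_i = S''(x_i). Step sizes h_i = 2, 1, 2, 1; slopes of the chords Δ_i = (y_(i+1) - y_i)/h_i = -2, -6, 7/2, -5.
  2·σ_0 + 6·σ_1 + 1·σ_2 = 6(Δ_1 - Δ_0) = -24
  1·σ_1 + 6·σ_2 + 2·σ_3 = 6(Δ_2 - Δ_1) = 57
  2·σ_2 + 6·σ_3 + 1·σ_4 = 6(Δ_3 - Δ_2) = -51
Clamped end conditions give two more equations: 2h_0·σ_0 + h_0·σ_1 = 6(Δ_0 - S'(0)) = 6 and h_3·σ_3 + 2h_3·σ_4 = 6(S'(6) - Δ_3) = 42.
Hence σ_0 = 553/93, σ_1 = -827/93, σ_2 = 1624/93, σ_3 = -1808/93, σ_4 = 2857/93.

-19.4409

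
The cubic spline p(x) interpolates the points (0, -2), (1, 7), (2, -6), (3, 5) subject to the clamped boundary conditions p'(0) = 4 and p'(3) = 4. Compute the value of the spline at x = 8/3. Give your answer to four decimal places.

Put M_i = p'' at the i-th knot. Here h = (1, 1, 1) and Δ = (9, -13, 11), so the interior equations h_(i-1)·M_(i-1) + 2(h_(i-1)+h_i)·M_i + h_i·M_(i+1) = 6(Δ_i − Δ_(i-1)) read
  1·M_0 + 4·M_1 + 1·M_2 = 6(Δ_1 - Δ_0) = -132
  1·M_1 + 4·M_2 + 1·M_3 = 6(Δ_2 - Δ_1) = 144
Clamped end conditions give two more equations: 2h_0·M_0 + h_0·M_1 = 6(Δ_0 - p'(0)) = 30 and h_2·M_2 + 2h_2·M_3 = 6(p'(3) - Δ_2) = -42.
Hence M_0 = 226/5, M_1 = -302/5, M_2 = 322/5, M_3 = -266/5.
On [2, 3], p(x) = -6 - 8/5·(x - 2) + 161/5·(x - 2)² - 98/5·(x - 2)³.
With (x - 2) = 2/3: p(8/3) = 194/135.

1.4370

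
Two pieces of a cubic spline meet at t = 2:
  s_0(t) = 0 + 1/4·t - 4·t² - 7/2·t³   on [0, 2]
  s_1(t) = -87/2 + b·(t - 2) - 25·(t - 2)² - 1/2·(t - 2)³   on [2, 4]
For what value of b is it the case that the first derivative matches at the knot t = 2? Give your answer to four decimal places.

-57.7500

s_0'(t) = 1/4 - 8·t - 21/2·t², so s_0'(2) = -231/4. On the right, s_1'(2) = b, so b = -231/4.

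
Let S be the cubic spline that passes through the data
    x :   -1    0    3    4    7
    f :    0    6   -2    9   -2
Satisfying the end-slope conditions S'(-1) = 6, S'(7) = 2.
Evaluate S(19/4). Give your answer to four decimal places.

10.2402

Put σ_i = S'' at the i-th knot. Here h = (1, 3, 1, 3) and Δ = (6, -8/3, 11, -11/3), so the interior equations h_(i-1)·σ_(i-1) + 2(h_(i-1)+h_i)·σ_i + h_i·σ_(i+1) = 6(Δ_i − Δ_(i-1)) read
  1·σ_0 + 8·σ_1 + 3·σ_2 = 6(Δ_1 - Δ_0) = -52
  3·σ_1 + 8·σ_2 + 1·σ_3 = 6(Δ_2 - Δ_1) = 82
  1·σ_2 + 8·σ_3 + 3·σ_4 = 6(Δ_3 - Δ_2) = -88
Clamped end conditions give two more equations: 2h_0·σ_0 + h_0·σ_1 = 6(Δ_0 - S'(-1)) = 0 and h_3·σ_3 + 2h_3·σ_4 = 6(S'(7) - Δ_3) = 34.
Solving the tridiagonal system: σ_0 = 761/108, σ_1 = -761/54, σ_2 = 1933/108, σ_3 = -1021/54, σ_4 = 1633/108.
On [4, 7], S(x) = 9 + 553/72·(x - 4) - 1021/108·(x - 4)² + 1225/648·(x - 4)³.
With (x - 4) = 3/4: S(19/4) = 5243/512.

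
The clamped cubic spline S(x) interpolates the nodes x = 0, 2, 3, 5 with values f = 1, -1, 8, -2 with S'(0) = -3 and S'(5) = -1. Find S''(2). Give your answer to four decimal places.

Write m_i for S''(x_i). With h_i = 2, 1, 2 and divided differences Δ_i = -1, 9, -5, the continuity of S' gives the tridiagonal system
  2·m_0 + 6·m_1 + 1·m_2 = 6(Δ_1 - Δ_0) = 60
  1·m_1 + 6·m_2 + 2·m_3 = 6(Δ_2 - Δ_1) = -84
Clamped end conditions give two more equations: 2h_0·m_0 + h_0·m_1 = 6(Δ_0 - S'(0)) = 12 and h_2·m_2 + 2h_2·m_3 = 6(S'(5) - Δ_2) = 24.
Hence m_0 = -37/8, m_1 = 61/4, m_2 = -89/4, m_3 = 137/8.

15.2500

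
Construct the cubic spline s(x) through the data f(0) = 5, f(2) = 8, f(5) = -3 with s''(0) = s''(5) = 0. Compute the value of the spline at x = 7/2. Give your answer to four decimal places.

Let M_i = s''(x_i). Step sizes h_i = 2, 3; slopes of the chords Δ_i = (y_(i+1) - y_i)/h_i = 3/2, -11/3.
  2·M_0 + 10·M_1 + 3·M_2 = 6(Δ_1 - Δ_0) = -31
Natural end conditions: M_0 = M_2 = 0.
Hence M_0 = 0, M_1 = -31/10, M_2 = 0.
On [2, 5], s(x) = 8 - 17/30·(x - 2) - 31/20·(x - 2)² + 31/180·(x - 2)³.
With (x - 2) = 3/2: s(7/2) = 679/160.

4.2438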